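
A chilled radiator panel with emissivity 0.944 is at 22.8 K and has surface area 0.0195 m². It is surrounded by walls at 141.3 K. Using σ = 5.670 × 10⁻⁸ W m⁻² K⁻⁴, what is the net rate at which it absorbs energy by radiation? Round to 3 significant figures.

Area A = 0.0195 m².
Net radiated power P_net = εσA(T⁴ − T₀⁴) = 0.944×5.670×10⁻⁸×0.0195×(22.8⁴ − 141.3⁴).
T⁴ − T₀⁴ = 2.70234×10⁵ − 3.98629×10⁸ = -3.98359×10⁸ K⁴, so P_net = -0.416 W — negative, meaning a net gain of 0.416 W.

Net gain ≈ 0.416 W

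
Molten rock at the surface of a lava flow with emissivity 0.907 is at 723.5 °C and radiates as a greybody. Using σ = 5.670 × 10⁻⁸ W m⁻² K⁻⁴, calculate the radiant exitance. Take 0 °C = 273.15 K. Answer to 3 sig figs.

T = 723.5 °C + 273.15 = 996.65 K.
Stefan–Boltzmann: I = εσT⁴ = 0.907 × 5.670×10⁻⁸ × (996.65)⁴ = 5.07×10⁴ W/m².

I ≈ 5.07×10⁴ W/m²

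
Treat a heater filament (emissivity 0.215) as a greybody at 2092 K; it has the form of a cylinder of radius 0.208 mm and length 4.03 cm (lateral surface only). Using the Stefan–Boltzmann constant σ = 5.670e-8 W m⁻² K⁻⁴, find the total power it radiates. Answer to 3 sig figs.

Lateral area A = 2πrL = 2π×2.08×10⁻⁴×0.0403 = 5.26682×10⁻⁵ m².
P = εσAT⁴ = 0.215 × 5.670×10⁻⁸ × 5.26682×10⁻⁵ × (2092)⁴ = 12.3 W.

P ≈ 12.3 W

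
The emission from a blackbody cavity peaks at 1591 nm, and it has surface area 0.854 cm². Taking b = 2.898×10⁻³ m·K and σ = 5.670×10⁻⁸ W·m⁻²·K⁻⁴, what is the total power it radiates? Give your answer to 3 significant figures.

Wien's law: T = b/λ_max = 2.898×10⁻³/1.591×10⁻⁶ = 1821.50 K.
Area A = 0.854 cm² = 8.54×10⁻⁵ m².
Then P = σAT⁴ = 5.670×10⁻⁸×8.54×10⁻⁵×(1821.50)⁴ = 53.3 W.

P ≈ 53.3 W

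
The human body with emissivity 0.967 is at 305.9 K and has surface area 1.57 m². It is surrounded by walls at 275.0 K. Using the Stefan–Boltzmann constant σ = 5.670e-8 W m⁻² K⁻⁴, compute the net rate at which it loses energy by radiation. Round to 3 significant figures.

Area A = 1.57 m².
Net radiated power P_net = εσA(T⁴ − T₀⁴) = 0.967×5.670×10⁻⁸×1.57×(305.9⁴ − 275.0⁴).
T⁴ − T₀⁴ = 8.75625×10⁹ − 5.71914×10⁹ = 3.03711×10⁹ K⁴, so P_net = 261 W.

Net loss ≈ 261 W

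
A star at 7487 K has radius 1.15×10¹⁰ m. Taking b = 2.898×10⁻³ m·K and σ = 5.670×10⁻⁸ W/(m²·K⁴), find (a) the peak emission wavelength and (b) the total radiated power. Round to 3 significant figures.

λ_max ≈ 0.387 μm; P ≈ 2.96×10²⁹ W

(a) λ_max = b/T = 2.898×10⁻³/7487 = 3.871×10⁻⁷ m = 0.387 μm.
Surface area A = 4πR² = 4π(1.15×10¹⁰ m)² = 1.66190×10²¹ m².
(b) P = σAT⁴ = 5.670×10⁻⁸×1.66190×10²¹×(7487)⁴ = 2.96×10²⁹ W.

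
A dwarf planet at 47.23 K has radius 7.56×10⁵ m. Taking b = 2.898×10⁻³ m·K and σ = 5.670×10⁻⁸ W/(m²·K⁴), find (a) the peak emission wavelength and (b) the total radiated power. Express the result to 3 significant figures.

(a) λ_max = b/T = 2.898×10⁻³/47.23 = 6.136×10⁻⁵ m = 61.4 μm.
Surface area A = 4πR² = 4π(7.56×10⁵ m)² = 7.18213×10¹² m².
(b) P = σAT⁴ = 5.670×10⁻⁸×7.18213×10¹²×(47.23)⁴ = 2.03×10¹² W.

λ_max ≈ 61.4 μm; P ≈ 2.03×10¹² W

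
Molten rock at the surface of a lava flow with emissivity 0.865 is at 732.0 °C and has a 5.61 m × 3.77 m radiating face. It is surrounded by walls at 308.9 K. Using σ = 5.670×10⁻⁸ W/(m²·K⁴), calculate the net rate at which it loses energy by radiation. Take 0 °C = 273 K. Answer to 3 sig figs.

T = 732.0 °C + 273 = 1005.0 K.
Area A = 5.61 × 3.77 = 21.1497 m².
Net radiated power P_net = εσA(T⁴ − T₀⁴) = 0.865×5.670×10⁻⁸×21.1497×(1005.0⁴ − 308.9⁴).
T⁴ − T₀⁴ = 1.02015×10¹² − 9.10483×10⁹ = 1.01105×10¹² K⁴, so P_net = 1.05×10⁶ W.

Net loss ≈ 1.05×10⁶ W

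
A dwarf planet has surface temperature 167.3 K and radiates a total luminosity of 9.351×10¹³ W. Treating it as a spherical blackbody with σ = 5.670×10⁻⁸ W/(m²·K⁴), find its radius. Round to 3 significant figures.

L = 4πR²σT⁴ ⇒ R = √(L/(4πσT⁴)).
σT⁴ = 44.4188 W/m², so R = √(9.351×10¹³/(4π×44.4188)) = 4.09×10⁵ m.

R ≈ 4.09×10⁵ m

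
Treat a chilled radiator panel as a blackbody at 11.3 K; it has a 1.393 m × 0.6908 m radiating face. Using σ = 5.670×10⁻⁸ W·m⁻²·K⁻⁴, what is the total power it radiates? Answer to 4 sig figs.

P ≈ 8.896×10⁻⁴ W

Area A = 1.393 × 0.6908 = 0.962284 m².
P = σAT⁴ = 5.670×10⁻⁸ × 0.962284 × (11.3)⁴ = 8.896×10⁻⁴ W.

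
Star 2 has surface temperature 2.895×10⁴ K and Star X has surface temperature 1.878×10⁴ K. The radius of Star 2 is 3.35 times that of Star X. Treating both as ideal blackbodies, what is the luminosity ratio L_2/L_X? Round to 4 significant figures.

L ∝ R²T⁴, so L_2/L_X = (R_2/R_X)²(T_2/T_X)⁴ = (3.35)² × (2.895×10⁴/1.878×10⁴)⁴ = 11.2225 × 5.64692 = 63.37.

L_2/L_X ≈ 63.37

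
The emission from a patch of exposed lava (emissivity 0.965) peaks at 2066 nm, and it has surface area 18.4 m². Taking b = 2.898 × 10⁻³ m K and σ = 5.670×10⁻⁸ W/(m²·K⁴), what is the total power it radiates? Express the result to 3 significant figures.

P ≈ 3.90×10⁶ W

Wien's law: T = b/λ_max = 2.898×10⁻³/2.066×10⁻⁶ = 1402.71 K.
Area A = 18.4 m².
Then P = εσAT⁴ = 0.965×5.670×10⁻⁸×18.4×(1402.71)⁴ = 3.90×10⁶ W.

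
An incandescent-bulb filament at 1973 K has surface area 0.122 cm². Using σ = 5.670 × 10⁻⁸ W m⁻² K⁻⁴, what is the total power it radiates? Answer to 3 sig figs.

P ≈ 10.5 W

Area A = 0.122 cm² = 1.22×10⁻⁵ m².
P = σAT⁴ = 5.670×10⁻⁸ × 1.22×10⁻⁵ × (1973)⁴ = 10.5 W.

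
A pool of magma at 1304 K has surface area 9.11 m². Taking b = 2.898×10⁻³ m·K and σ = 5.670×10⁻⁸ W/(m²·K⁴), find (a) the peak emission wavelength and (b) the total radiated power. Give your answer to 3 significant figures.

(a) λ_max = b/T = 2.898×10⁻³/1304 = 2.222×10⁻⁶ m = 2.22×10³ nm.
Area A = 9.11 m².
(b) P = σAT⁴ = 5.670×10⁻⁸×9.11×(1304)⁴ = 1.49×10⁶ W.

λ_max ≈ 2.22×10³ nm; P ≈ 1.49×10⁶ W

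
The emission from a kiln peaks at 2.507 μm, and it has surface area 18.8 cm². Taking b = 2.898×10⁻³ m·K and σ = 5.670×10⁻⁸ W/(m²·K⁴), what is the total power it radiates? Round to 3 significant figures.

Wien's law: T = b/λ_max = 2.898×10⁻³/2.507×10⁻⁶ = 1155.96 K.
Area A = 18.8 cm² = 1.88×10⁻³ m².
Then P = σAT⁴ = 5.670×10⁻⁸×1.88×10⁻³×(1155.96)⁴ = 190 W.

P ≈ 190 W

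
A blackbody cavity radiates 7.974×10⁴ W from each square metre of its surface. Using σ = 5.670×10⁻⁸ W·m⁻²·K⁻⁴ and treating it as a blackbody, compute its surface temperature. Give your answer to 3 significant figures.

T ≈ 1.09×10³ K

I = σT⁴, so T = (I/σ)^(1/4) = (7.974×10⁴/(5.670×10⁻⁸))^(1/4) = 1.09×10³ K.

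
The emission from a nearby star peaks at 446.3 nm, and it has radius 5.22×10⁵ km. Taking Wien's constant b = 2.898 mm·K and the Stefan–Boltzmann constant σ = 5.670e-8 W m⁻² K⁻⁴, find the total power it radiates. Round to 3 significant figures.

Wien's law: T = b/λ_max = 2.898×10⁻³/4.463×10⁻⁷ = 6493.39 K.
Surface area A = 4πR² = 4π(5.22×10⁸ m)² = 3.42413×10¹⁸ m².
Then P = σAT⁴ = 5.670×10⁻⁸×3.42413×10¹⁸×(6493.39)⁴ = 3.45×10²⁶ W.

P ≈ 3.45×10²⁶ W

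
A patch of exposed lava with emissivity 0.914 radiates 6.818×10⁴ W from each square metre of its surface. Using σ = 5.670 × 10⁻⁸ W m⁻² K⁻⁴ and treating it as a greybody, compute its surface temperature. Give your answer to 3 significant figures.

I = εσT⁴, so T = (I/εσ)^(1/4) = (6.818×10⁴/(0.914×5.670×10⁻⁸))^(1/4) = 1.07×10³ K.

T ≈ 1.07×10³ K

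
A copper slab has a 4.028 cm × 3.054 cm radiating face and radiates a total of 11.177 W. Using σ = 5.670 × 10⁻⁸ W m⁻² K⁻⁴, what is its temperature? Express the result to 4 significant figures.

T ≈ 632.7 K

Area A = 0.04028 × 0.03054 = 1.23015×10⁻³ m².
P = σAT⁴ ⇒ T = (P/(σA))^(1/4) = (11.177/(5.670×10⁻⁸×1.23015×10⁻³))^(1/4) = 632.7 K.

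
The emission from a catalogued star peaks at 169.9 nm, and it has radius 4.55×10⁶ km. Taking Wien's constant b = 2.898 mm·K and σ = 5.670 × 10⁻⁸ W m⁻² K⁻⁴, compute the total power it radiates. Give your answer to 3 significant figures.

P ≈ 1.25×10³⁰ W

Wien's law: T = b/λ_max = 2.898×10⁻³/1.699×10⁻⁷ = 17057.1 K.
Surface area A = 4πR² = 4π(4.55×10⁹ m)² = 2.60155×10²⁰ m².
Then P = σAT⁴ = 5.670×10⁻⁸×2.60155×10²⁰×(17057.1)⁴ = 1.25×10³⁰ W.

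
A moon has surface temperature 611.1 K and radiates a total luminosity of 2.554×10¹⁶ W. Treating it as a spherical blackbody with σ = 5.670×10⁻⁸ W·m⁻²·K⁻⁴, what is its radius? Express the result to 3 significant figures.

L = 4πR²σT⁴ ⇒ R = √(L/(4πσT⁴)).
σT⁴ = 7907.37 W/m², so R = √(2.554×10¹⁶/(4π×7907.37)) = 5.07×10⁵ m.

R ≈ 5.07×10⁵ m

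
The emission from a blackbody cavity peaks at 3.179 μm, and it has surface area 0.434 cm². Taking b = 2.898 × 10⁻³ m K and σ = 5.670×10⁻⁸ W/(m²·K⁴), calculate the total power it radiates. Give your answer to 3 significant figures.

P ≈ 1.70 W

Wien's law: T = b/λ_max = 2.898×10⁻³/3.179×10⁻⁶ = 911.607 K.
Area A = 0.434 cm² = 4.34×10⁻⁵ m².
Then P = σAT⁴ = 5.670×10⁻⁸×4.34×10⁻⁵×(911.607)⁴ = 1.70 W.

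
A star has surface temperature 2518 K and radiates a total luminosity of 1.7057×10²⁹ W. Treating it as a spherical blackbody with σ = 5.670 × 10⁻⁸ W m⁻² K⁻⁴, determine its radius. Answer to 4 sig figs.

L = 4πR²σT⁴ ⇒ R = √(L/(4πσT⁴)).
σT⁴ = 2.27932×10⁶ W/m², so R = √(1.7057×10²⁹/(4π×2.27932×10⁶)) = 7.717×10¹⁰ m.

R ≈ 7.717×10¹⁰ m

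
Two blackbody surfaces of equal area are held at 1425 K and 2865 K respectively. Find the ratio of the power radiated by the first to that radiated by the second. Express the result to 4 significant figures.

P₁/P₂ ≈ 0.06120

With equal areas, P₁/P₂ = (T₁/T₂)⁴ = (1425/2865)⁴ = 0.06120.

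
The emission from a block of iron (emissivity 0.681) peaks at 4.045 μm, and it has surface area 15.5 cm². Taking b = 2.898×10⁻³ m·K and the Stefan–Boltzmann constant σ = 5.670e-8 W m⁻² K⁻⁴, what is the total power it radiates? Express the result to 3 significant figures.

P ≈ 15.8 W

Wien's law: T = b/λ_max = 2.898×10⁻³/4.045×10⁻⁶ = 716.440 K.
Area A = 15.5 cm² = 1.55×10⁻³ m².
Then P = εσAT⁴ = 0.681×5.670×10⁻⁸×1.55×10⁻³×(716.440)⁴ = 15.8 W.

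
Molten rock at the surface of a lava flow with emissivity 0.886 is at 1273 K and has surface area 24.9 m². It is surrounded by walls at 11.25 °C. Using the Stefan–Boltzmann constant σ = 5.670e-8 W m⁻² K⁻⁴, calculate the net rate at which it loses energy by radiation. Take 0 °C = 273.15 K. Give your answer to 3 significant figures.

Net loss ≈ 3.28×10⁶ W

Surroundings: T = 11.25 °C + 273.15 = 284.40 K.
Area A = 24.9 m².
Net radiated power P_net = εσA(T⁴ − T₀⁴) = 0.886×5.670×10⁻⁸×24.9×(1273⁴ − 284.40⁴).
T⁴ − T₀⁴ = 2.62611×10¹² − 6.54212×10⁹ = 2.61957×10¹² K⁴, so P_net = 3.28×10⁶ W.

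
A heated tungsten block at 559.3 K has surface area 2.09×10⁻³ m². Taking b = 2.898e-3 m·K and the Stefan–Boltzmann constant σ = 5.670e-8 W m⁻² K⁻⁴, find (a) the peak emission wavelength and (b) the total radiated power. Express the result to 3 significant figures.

(a) λ_max = b/T = 2.898×10⁻³/559.3 = 5.181×10⁻⁶ m = 5.18 μm.
Area A = 2.09×10⁻³ m².
(b) P = σAT⁴ = 5.670×10⁻⁸×2.09×10⁻³×(559.3)⁴ = 11.6 W.

λ_max ≈ 5.18 μm; P ≈ 11.6 W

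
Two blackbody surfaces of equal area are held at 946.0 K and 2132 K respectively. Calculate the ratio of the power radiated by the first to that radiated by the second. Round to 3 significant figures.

With equal areas, P₁/P₂ = (T₁/T₂)⁴ = (946.0/2132)⁴ = 0.0388.

P₁/P₂ ≈ 0.0388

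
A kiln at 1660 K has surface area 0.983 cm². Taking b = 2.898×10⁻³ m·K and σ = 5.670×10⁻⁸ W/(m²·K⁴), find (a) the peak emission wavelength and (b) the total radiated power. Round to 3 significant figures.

(a) λ_max = b/T = 2.898×10⁻³/1660 = 1.746×10⁻⁶ m = 1.75 μm.
Area A = 0.983 cm² = 9.83×10⁻⁵ m².
(b) P = σAT⁴ = 5.670×10⁻⁸×9.83×10⁻⁵×(1660)⁴ = 42.3 W.

λ_max ≈ 1.75 μm; P ≈ 42.3 W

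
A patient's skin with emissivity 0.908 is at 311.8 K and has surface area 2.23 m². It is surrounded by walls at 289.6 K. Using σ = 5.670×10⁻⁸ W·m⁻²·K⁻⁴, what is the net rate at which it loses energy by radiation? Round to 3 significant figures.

Area A = 2.23 m².
Net radiated power P_net = εσA(T⁴ − T₀⁴) = 0.908×5.670×10⁻⁸×2.23×(311.8⁴ − 289.6⁴).
T⁴ − T₀⁴ = 9.45158×10⁹ − 7.03387×10⁹ = 2.41771×10⁹ K⁴, so P_net = 278 W.

Net loss ≈ 278 W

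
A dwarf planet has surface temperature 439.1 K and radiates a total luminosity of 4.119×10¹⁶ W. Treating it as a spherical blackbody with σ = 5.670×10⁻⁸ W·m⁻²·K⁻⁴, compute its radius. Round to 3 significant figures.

L = 4πR²σT⁴ ⇒ R = √(L/(4πσT⁴)).
σT⁴ = 2107.84 W/m², so R = √(4.119×10¹⁶/(4π×2107.84)) = 1.25×10⁶ m.

R ≈ 1.25×10⁶ m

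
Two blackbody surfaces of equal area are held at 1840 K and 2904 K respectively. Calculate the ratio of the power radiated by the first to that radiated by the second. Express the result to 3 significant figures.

P₁/P₂ ≈ 0.161

With equal areas, P₁/P₂ = (T₁/T₂)⁴ = (1840/2904)⁴ = 0.161.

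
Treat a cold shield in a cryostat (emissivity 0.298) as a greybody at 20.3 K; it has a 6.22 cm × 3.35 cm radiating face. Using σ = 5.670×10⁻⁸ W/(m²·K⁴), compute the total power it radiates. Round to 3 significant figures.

Area A = 0.0622 × 0.0335 = 2.0837×10⁻³ m².
P = εσAT⁴ = 0.298 × 5.670×10⁻⁸ × 2.0837×10⁻³ × (20.3)⁴ = 5.98×10⁻⁶ W.

P ≈ 5.98×10⁻⁶ W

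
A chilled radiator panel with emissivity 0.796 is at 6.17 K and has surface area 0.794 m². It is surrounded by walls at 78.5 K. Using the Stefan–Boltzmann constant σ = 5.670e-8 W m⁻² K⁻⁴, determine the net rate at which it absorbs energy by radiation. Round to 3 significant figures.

Area A = 0.794 m².
Net radiated power P_net = εσA(T⁴ − T₀⁴) = 0.796×5.670×10⁻⁸×0.794×(6.17⁴ − 78.5⁴).
T⁴ − T₀⁴ = 1449.24 − 3.79733×10⁷ = -3.79719×10⁷ K⁴, so P_net = -1.36 W — negative, meaning a net gain of 1.36 W.

Net gain ≈ 1.36 W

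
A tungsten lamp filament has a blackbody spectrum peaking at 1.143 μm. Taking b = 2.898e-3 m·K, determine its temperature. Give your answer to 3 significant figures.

T ≈ 2.54×10³ K

Wien's law gives T = b/λ_max = (2.898×10⁻³ m·K)/(1.143×10⁻⁶ m) = 2.54×10³ K.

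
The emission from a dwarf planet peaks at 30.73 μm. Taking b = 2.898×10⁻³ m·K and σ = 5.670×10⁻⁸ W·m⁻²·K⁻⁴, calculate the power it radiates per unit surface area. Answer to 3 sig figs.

I ≈ 4.48 W/m²

Wien's law: T = b/λ_max = 2.898×10⁻³/3.073×10⁻⁵ = 94.3052 K.
Then I = σT⁴ = 5.670×10⁻⁸×(94.3052)⁴ = 4.48 W/m².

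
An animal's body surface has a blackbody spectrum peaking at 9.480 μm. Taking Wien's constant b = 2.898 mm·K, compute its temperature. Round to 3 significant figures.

T ≈ 306 K

Wien's law gives T = b/λ_max = (2.898×10⁻³ m·K)/(9.480×10⁻⁶ m) = 306 K.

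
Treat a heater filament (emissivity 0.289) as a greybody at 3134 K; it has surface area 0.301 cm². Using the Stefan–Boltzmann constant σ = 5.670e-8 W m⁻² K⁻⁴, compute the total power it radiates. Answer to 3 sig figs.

Area A = 0.301 cm² = 3.01×10⁻⁵ m².
P = εσAT⁴ = 0.289 × 5.670×10⁻⁸ × 3.01×10⁻⁵ × (3134)⁴ = 47.6 W.

P ≈ 47.6 W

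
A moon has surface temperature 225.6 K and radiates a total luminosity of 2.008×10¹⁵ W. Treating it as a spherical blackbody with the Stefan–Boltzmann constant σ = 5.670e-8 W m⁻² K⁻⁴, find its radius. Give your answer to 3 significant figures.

R ≈ 1.04×10⁶ m

L = 4πR²σT⁴ ⇒ R = √(L/(4πσT⁴)).
σT⁴ = 146.872 W/m², so R = √(2.008×10¹⁵/(4π×146.872)) = 1.04×10⁶ m.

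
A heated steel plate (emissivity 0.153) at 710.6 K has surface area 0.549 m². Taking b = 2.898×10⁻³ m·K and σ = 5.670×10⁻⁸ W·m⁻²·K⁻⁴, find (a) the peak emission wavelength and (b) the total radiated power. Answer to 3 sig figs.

(a) λ_max = b/T = 2.898×10⁻³/710.6 = 4.078×10⁻⁶ m = 4.08 μm.
Area A = 0.549 m².
(b) P = εσAT⁴ = 0.153×5.670×10⁻⁸×0.549×(710.6)⁴ = 1.21×10³ W.

λ_max ≈ 4.08 μm; P ≈ 1.21×10³ W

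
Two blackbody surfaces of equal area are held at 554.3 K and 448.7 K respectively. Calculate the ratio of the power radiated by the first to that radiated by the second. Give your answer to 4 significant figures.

P₁/P₂ ≈ 2.329

With equal areas, P₁/P₂ = (T₁/T₂)⁴ = (554.3/448.7)⁴ = 2.329.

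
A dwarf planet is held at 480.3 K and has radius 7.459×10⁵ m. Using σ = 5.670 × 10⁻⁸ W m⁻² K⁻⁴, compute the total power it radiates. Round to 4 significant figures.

P ≈ 2.110×10¹⁶ W

Surface area A = 4πR² = 4π(7.459×10⁵ m)² = 6.99151×10¹² m².
P = σAT⁴ = 5.670×10⁻⁸ × 6.99151×10¹² × (480.3)⁴ = 2.110×10¹⁶ W.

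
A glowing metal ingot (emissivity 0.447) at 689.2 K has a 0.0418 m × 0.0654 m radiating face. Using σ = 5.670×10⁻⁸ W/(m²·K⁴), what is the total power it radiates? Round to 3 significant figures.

Area A = 0.0418 × 0.0654 = 2.73372×10⁻³ m².
P = εσAT⁴ = 0.447 × 5.670×10⁻⁸ × 2.73372×10⁻³ × (689.2)⁴ = 15.6 W.

P ≈ 15.6 W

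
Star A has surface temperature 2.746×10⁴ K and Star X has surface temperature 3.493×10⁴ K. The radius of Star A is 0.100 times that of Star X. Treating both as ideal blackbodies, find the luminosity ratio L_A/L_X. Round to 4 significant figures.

L ∝ R²T⁴, so L_A/L_X = (R_A/R_X)²(T_A/T_X)⁴ = (0.100)² × (2.746×10⁴/3.493×10⁴)⁴ = 0.01 × 0.381951 = 3.820×10⁻³.

L_A/L_X ≈ 3.820×10⁻³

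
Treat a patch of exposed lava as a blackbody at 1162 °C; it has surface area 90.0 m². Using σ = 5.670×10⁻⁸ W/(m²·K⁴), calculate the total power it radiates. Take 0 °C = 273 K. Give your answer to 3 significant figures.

P ≈ 2.16×10⁷ W

T = 1162 °C + 273 = 1435 K.
Area A = 90.0 m².
P = σAT⁴ = 5.670×10⁻⁸ × 90.0 × (1435)⁴ = 2.16×10⁷ W.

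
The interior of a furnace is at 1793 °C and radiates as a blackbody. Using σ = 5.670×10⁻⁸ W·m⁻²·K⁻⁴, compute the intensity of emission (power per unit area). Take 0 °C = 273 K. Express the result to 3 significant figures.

I ≈ 1.03×10⁶ W/m²

T = 1793 °C + 273 = 2066 K.
Stefan–Boltzmann: I = σT⁴ = 5.670×10⁻⁸ × (2066)⁴ = 1.03×10⁶ W/m².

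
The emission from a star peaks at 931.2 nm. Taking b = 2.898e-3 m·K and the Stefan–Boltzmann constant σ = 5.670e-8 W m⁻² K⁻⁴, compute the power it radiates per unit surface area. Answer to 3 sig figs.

I ≈ 5.32×10⁶ W/m²

Wien's law: T = b/λ_max = 2.898×10⁻³/9.312×10⁻⁷ = 3112.11 K.
Then I = σT⁴ = 5.670×10⁻⁸×(3112.11)⁴ = 5.32×10⁶ W/m².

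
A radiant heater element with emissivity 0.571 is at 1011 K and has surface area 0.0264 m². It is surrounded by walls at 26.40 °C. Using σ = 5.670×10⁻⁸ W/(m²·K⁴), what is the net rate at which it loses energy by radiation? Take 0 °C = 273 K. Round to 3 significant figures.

Net loss ≈ 886 W

Surroundings: T = 26.40 °C + 273 = 299.40 K.
Area A = 0.0264 m².
Net radiated power P_net = εσA(T⁴ − T₀⁴) = 0.571×5.670×10⁻⁸×0.0264×(1011⁴ − 299.40⁴).
T⁴ − T₀⁴ = 1.04473×10¹² − 8.03539×10⁹ = 1.03669×10¹² K⁴, so P_net = 886 W.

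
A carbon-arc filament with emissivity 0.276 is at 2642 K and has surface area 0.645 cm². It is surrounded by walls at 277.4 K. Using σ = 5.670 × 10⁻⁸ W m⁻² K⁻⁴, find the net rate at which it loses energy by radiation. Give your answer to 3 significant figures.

Area A = 0.645 cm² = 6.45×10⁻⁵ m².
Net radiated power P_net = εσA(T⁴ − T₀⁴) = 0.276×5.670×10⁻⁸×6.45×10⁻⁵×(2642⁴ − 277.4⁴).
T⁴ − T₀⁴ = 4.87227×10¹³ − 5.92142×10⁹ = 4.87168×10¹³ K⁴, so P_net = 49.2 W.

Net loss ≈ 49.2 W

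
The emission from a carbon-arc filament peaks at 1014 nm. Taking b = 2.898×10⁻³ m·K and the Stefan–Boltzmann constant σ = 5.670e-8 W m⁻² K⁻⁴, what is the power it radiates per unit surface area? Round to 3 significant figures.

Wien's law: T = b/λ_max = 2.898×10⁻³/1.014×10⁻⁶ = 2857.99 K.
Then I = σT⁴ = 5.670×10⁻⁸×(2857.99)⁴ = 3.78×10⁶ W/m².

I ≈ 3.78×10⁶ W/m²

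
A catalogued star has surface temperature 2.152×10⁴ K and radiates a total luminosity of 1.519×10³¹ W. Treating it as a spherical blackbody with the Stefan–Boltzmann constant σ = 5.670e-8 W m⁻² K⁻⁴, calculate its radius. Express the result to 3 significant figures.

R ≈ 9.97×10⁹ m

L = 4πR²σT⁴ ⇒ R = √(L/(4πσT⁴)).
σT⁴ = 1.21605×10¹⁰ W/m², so R = √(1.519×10³¹/(4π×1.21605×10¹⁰)) = 9.97×10⁹ m.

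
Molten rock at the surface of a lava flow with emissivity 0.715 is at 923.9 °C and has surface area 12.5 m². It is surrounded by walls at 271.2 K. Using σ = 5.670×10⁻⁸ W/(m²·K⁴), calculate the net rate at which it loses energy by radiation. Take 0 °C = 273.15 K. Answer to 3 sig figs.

Net loss ≈ 1.04×10⁶ W

T = 923.9 °C + 273.15 = 1197.05 K.
Area A = 12.5 m².
Net radiated power P_net = εσA(T⁴ − T₀⁴) = 0.715×5.670×10⁻⁸×12.5×(1197.05⁴ − 271.2⁴).
T⁴ − T₀⁴ = 2.05328×10¹² − 5.40952×10⁹ = 2.04787×10¹² K⁴, so P_net = 1.04×10⁶ W.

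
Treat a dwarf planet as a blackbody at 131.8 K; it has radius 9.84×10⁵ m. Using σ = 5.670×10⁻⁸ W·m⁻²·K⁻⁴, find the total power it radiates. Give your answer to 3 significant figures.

P ≈ 2.08×10¹⁴ W

Surface area A = 4πR² = 4π(9.84×10⁵ m)² = 1.21675×10¹³ m².
P = σAT⁴ = 5.670×10⁻⁸ × 1.21675×10¹³ × (131.8)⁴ = 2.08×10¹⁴ W.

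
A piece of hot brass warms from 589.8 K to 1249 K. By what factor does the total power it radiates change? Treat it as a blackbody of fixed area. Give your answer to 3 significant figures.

P₂/P₁ ≈ 20.1

P ∝ T⁴, so P₂/P₁ = (T₂/T₁)⁴ = (1249/589.8)⁴ = (2.11767)⁴ = 20.1.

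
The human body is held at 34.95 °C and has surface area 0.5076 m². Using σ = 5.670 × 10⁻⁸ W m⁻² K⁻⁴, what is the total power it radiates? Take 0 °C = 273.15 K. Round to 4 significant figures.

T = 34.95 °C + 273.15 = 308.10 K.
Area A = 0.5076 m².
P = σAT⁴ = 5.670×10⁻⁸ × 0.5076 × (308.10)⁴ = 259.3 W.

P ≈ 259.3 W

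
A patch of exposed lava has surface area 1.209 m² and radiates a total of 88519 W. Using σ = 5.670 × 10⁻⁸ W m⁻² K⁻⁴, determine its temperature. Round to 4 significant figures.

Area A = 1.209 m².
P = σAT⁴ ⇒ T = (P/(σA))^(1/4) = (88519/(5.670×10⁻⁸×1.209))^(1/4) = 1066 K.

T ≈ 1066 K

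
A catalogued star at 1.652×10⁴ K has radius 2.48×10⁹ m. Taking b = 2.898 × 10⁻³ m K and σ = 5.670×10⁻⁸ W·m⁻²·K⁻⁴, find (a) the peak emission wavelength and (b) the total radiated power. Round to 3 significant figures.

(a) λ_max = b/T = 2.898×10⁻³/1.652×10⁴ = 1.754×10⁻⁷ m = 175 nm.
Surface area A = 4πR² = 4π(2.48×10⁹ m)² = 7.72882×10¹⁹ m².
(b) P = σAT⁴ = 5.670×10⁻⁸×7.72882×10¹⁹×(1.652×10⁴)⁴ = 3.26×10²⁹ W.

λ_max ≈ 175 nm; P ≈ 3.26×10²⁹ W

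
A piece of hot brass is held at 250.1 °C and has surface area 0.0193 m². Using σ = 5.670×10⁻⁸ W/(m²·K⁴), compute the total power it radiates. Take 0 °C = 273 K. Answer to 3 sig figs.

T = 250.1 °C + 273 = 523.1 K.
Area A = 0.0193 m².
P = σAT⁴ = 5.670×10⁻⁸ × 0.0193 × (523.1)⁴ = 81.9 W.

P ≈ 81.9 W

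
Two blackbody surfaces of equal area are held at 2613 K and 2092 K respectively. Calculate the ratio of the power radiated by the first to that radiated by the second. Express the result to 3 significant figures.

With equal areas, P₁/P₂ = (T₁/T₂)⁴ = (2613/2092)⁴ = 2.43.

P₁/P₂ ≈ 2.43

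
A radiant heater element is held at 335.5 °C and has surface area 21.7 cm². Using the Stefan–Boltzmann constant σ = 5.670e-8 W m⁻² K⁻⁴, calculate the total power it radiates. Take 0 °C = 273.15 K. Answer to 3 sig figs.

T = 335.5 °C + 273.15 = 608.65 K.
Area A = 21.7 cm² = 2.17×10⁻³ m².
P = σAT⁴ = 5.670×10⁻⁸ × 2.17×10⁻³ × (608.65)⁴ = 16.9 W.

P ≈ 16.9 W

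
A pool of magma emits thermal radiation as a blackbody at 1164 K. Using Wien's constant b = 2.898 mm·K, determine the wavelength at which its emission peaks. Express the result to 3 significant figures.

Wien's displacement law: λ_max = b/T = (2.898×10⁻³ m·K)/(1164 K) = 2.490×10⁻⁶ m.
That is 2.49 μm, in the infrared range.

λ_max ≈ 2.49 μm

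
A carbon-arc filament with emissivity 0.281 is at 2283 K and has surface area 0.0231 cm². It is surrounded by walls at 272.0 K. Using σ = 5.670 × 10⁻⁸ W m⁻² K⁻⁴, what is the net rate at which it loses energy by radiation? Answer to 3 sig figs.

Area A = 0.0231 cm² = 2.31×10⁻⁶ m².
Net radiated power P_net = εσA(T⁴ − T₀⁴) = 0.281×5.670×10⁻⁸×2.31×10⁻⁶×(2283⁴ − 272.0⁴).
T⁴ − T₀⁴ = 2.71659×10¹³ − 5.47363×10⁹ = 2.71604×10¹³ K⁴, so P_net = 1.00 W.

Net loss ≈ 1.00 W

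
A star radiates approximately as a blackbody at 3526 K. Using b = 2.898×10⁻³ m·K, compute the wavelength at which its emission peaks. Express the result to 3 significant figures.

λ_max ≈ 822 nm

Wien's displacement law: λ_max = b/T = (2.898×10⁻³ m·K)/(3526 K) = 8.219×10⁻⁷ m.
That is 822 nm, in the infrared range.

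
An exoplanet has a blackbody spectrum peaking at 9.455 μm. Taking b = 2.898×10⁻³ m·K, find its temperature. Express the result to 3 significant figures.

T ≈ 307 K

Wien's law gives T = b/λ_max = (2.898×10⁻³ m·K)/(9.455×10⁻⁶ m) = 307 K.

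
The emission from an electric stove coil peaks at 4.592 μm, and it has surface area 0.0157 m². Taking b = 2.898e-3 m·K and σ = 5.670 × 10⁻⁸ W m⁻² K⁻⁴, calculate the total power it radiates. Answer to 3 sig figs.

Wien's law: T = b/λ_max = 2.898×10⁻³/4.592×10⁻⁶ = 631.098 K.
Area A = 0.0157 m².
Then P = σAT⁴ = 5.670×10⁻⁸×0.0157×(631.098)⁴ = 141 W.

P ≈ 141 W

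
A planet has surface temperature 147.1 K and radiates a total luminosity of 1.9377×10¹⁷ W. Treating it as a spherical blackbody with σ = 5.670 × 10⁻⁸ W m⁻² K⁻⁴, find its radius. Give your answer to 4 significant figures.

L = 4πR²σT⁴ ⇒ R = √(L/(4πσT⁴)).
σT⁴ = 26.5481 W/m², so R = √(1.9377×10¹⁷/(4π×26.5481)) = 2.410×10⁷ m.

R ≈ 2.410×10⁷ m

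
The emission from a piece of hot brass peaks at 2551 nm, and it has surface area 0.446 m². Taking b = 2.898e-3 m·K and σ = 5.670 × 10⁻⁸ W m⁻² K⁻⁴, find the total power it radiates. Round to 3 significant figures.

Wien's law: T = b/λ_max = 2.898×10⁻³/2.551×10⁻⁶ = 1136.03 K.
Area A = 0.446 m².
Then P = σAT⁴ = 5.670×10⁻⁸×0.446×(1136.03)⁴ = 4.21×10⁴ W.

P ≈ 4.21×10⁴ W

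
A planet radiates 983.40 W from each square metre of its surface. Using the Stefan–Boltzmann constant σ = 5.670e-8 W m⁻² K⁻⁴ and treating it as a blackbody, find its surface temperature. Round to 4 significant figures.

I = σT⁴, so T = (I/σ)^(1/4) = (983.40/(5.670×10⁻⁸))^(1/4) = 362.9 K.

T ≈ 362.9 K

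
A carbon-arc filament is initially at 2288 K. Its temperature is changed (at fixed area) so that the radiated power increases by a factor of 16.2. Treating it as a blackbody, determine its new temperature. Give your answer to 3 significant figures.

T₂ ≈ 4.59×10³ K

P ∝ T⁴, so T₂/T₁ = (P₂/P₁)^(1/4) = (16.2)^(1/4) = 2.00622.
T₂ = 2288 × 2.00622 = 4.59×10³ K.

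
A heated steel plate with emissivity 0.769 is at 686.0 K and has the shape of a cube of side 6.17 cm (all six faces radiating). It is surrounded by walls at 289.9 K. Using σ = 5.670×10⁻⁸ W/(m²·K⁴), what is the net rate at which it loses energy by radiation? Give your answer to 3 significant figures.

Area A = 6s² = 6×(0.0617 m)² = 0.0228413 m².
Net radiated power P_net = εσA(T⁴ − T₀⁴) = 0.769×5.670×10⁻⁸×0.0228413×(686.0⁴ − 289.9⁴).
T⁴ − T₀⁴ = 2.21461×10¹¹ − 7.06306×10⁹ = 2.14398×10¹¹ K⁴, so P_net = 214 W.

Net loss ≈ 214 W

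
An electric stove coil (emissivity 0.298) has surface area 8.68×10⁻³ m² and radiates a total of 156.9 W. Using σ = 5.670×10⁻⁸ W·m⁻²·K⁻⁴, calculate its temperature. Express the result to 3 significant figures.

Area A = 8.68×10⁻³ m².
P = εσAT⁴ ⇒ T = (P/(εσA))^(1/4) = (156.9/(0.298×5.670×10⁻⁸×8.68×10⁻³))^(1/4) = 1.02×10³ K.

T ≈ 1.02×10³ K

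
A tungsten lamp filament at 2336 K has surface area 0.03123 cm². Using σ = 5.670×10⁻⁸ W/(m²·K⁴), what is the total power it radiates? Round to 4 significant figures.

Area A = 0.03123 cm² = 3.123×10⁻⁶ m².
P = σAT⁴ = 5.670×10⁻⁸ × 3.123×10⁻⁶ × (2336)⁴ = 5.273 W.

P ≈ 5.273 W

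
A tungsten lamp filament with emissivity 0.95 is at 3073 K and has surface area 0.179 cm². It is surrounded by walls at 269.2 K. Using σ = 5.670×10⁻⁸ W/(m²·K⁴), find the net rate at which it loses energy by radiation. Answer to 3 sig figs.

Net loss ≈ 86.0 W

Area A = 0.179 cm² = 1.79×10⁻⁵ m².
Net radiated power P_net = εσA(T⁴ − T₀⁴) = 0.95×5.670×10⁻⁸×1.79×10⁻⁵×(3073⁴ − 269.2⁴).
T⁴ − T₀⁴ = 8.91765×10¹³ − 5.25170×10⁹ = 8.91712×10¹³ K⁴, so P_net = 86.0 W.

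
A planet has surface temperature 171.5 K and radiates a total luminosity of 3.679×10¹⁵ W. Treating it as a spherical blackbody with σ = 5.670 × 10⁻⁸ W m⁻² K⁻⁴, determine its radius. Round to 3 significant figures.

R ≈ 2.44×10⁶ m

L = 4πR²σT⁴ ⇒ R = √(L/(4πσT⁴)).
σT⁴ = 49.0501 W/m², so R = √(3.679×10¹⁵/(4π×49.0501)) = 2.44×10⁶ m.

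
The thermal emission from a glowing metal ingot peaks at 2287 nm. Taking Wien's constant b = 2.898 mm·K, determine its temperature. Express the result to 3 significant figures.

Wien's law gives T = b/λ_max = (2.898×10⁻³ m·K)/(2.287×10⁻⁶ m) = 1.27×10³ K.

T ≈ 1.27×10³ K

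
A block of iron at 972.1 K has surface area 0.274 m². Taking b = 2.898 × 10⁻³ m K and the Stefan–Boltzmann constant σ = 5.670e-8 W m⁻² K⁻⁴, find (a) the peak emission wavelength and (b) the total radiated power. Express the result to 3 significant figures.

(a) λ_max = b/T = 2.898×10⁻³/972.1 = 2.981×10⁻⁶ m = 2.98 μm.
Area A = 0.274 m².
(b) P = σAT⁴ = 5.670×10⁻⁸×0.274×(972.1)⁴ = 1.39×10⁴ W.

λ_max ≈ 2.98 μm; P ≈ 1.39×10⁴ W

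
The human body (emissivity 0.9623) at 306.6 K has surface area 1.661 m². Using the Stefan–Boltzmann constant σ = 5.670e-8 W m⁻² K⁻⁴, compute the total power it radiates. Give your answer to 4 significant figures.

Area A = 1.661 m².
P = εσAT⁴ = 0.9623 × 5.670×10⁻⁸ × 1.661 × (306.6)⁴ = 800.9 W.

P ≈ 800.9 W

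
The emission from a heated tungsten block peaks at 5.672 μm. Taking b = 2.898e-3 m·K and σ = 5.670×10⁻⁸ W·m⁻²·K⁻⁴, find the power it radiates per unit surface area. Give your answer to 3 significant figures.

I ≈ 3.86×10³ W/m²

Wien's law: T = b/λ_max = 2.898×10⁻³/5.672×10⁻⁶ = 510.931 K.
Then I = σT⁴ = 5.670×10⁻⁸×(510.931)⁴ = 3.86×10³ W/m².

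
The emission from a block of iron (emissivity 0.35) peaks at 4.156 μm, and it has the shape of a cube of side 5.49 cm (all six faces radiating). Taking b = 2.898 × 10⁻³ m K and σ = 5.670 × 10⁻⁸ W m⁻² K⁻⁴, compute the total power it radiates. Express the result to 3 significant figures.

P ≈ 84.8 W

Wien's law: T = b/λ_max = 2.898×10⁻³/4.156×10⁻⁶ = 697.305 K.
Area A = 6s² = 6×(0.0549 m)² = 0.0180841 m².
Then P = εσAT⁴ = 0.35×5.670×10⁻⁸×0.0180841×(697.305)⁴ = 84.8 W.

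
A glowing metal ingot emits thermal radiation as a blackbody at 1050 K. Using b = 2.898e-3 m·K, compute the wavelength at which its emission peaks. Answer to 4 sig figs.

Wien's displacement law: λ_max = b/T = (2.898×10⁻³ m·K)/(1050 K) = 2.7600×10⁻⁶ m.
That is 2760 nm, in the infrared range.

λ_max ≈ 2760 nm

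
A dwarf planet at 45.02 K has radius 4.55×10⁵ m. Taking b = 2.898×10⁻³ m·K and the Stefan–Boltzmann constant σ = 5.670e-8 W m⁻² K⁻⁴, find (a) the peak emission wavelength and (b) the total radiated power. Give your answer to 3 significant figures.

(a) λ_max = b/T = 2.898×10⁻³/45.02 = 6.437×10⁻⁵ m = 64.4 μm.
Surface area A = 4πR² = 4π(4.55×10⁵ m)² = 2.60155×10¹² m².
(b) P = σAT⁴ = 5.670×10⁻⁸×2.60155×10¹²×(45.02)⁴ = 6.06×10¹¹ W.

λ_max ≈ 64.4 μm; P ≈ 6.06×10¹¹ W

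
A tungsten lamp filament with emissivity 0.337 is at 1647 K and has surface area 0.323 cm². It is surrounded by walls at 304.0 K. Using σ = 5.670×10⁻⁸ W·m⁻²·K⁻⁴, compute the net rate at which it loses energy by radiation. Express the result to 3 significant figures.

Net loss ≈ 4.54 W

Area A = 0.323 cm² = 3.23×10⁻⁵ m².
Net radiated power P_net = εσA(T⁴ − T₀⁴) = 0.337×5.670×10⁻⁸×3.23×10⁻⁵×(1647⁴ − 304.0⁴).
T⁴ − T₀⁴ = 7.35825×10¹² − 8.54072×10⁹ = 7.34971×10¹² K⁴, so P_net = 4.54 W.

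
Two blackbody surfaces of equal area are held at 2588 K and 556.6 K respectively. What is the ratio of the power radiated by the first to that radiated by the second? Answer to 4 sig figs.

With equal areas, P₁/P₂ = (T₁/T₂)⁴ = (2588/556.6)⁴ = 467.4.

P₁/P₂ ≈ 467.4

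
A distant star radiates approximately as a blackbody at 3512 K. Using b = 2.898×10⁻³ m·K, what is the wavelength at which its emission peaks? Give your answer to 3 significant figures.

λ_max ≈ 0.825 μm

Wien's displacement law: λ_max = b/T = (2.898×10⁻³ m·K)/(3512 K) = 8.252×10⁻⁷ m.
That is 0.825 μm, in the infrared range.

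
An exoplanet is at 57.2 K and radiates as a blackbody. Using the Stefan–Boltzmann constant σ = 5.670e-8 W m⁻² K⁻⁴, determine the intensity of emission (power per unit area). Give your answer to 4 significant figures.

I ≈ 0.6070 W/m²

Stefan–Boltzmann: I = σT⁴ = 5.670×10⁻⁸ × (57.2)⁴ = 0.6070 W/m².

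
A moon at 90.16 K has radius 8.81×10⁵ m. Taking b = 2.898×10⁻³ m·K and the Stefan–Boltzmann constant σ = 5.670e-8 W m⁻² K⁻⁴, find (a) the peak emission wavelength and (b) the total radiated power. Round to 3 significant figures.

(a) λ_max = b/T = 2.898×10⁻³/90.16 = 3.214×10⁻⁵ m = 32.1 μm.
Surface area A = 4πR² = 4π(8.81×10⁵ m)² = 9.75353×10¹² m².
(b) P = σAT⁴ = 5.670×10⁻⁸×9.75353×10¹²×(90.16)⁴ = 3.65×10¹³ W.

λ_max ≈ 32.1 μm; P ≈ 3.65×10¹³ W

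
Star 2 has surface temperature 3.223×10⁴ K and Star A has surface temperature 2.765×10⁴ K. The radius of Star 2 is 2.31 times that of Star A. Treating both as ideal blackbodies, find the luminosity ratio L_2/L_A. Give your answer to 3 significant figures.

L ∝ R²T⁴, so L_2/L_A = (R_2/R_A)²(T_2/T_A)⁴ = (2.31)² × (3.223×10⁴/2.765×10⁴)⁴ = 5.3361 × 1.84612 = 9.85.

L_2/L_A ≈ 9.85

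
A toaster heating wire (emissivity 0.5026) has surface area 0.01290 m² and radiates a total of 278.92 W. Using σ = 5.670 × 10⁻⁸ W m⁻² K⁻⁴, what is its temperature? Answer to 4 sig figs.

T ≈ 933.3 K

Area A = 0.01290 m².
P = εσAT⁴ ⇒ T = (P/(εσA))^(1/4) = (278.92/(0.5026×5.670×10⁻⁸×0.01290))^(1/4) = 933.3 K.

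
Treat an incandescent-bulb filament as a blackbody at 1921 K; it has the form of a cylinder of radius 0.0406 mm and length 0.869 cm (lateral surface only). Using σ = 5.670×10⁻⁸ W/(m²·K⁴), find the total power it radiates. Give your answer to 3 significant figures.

Lateral area A = 2πrL = 2π×4.06×10⁻⁵×8.69×10⁻³ = 2.21680×10⁻⁶ m².
P = σAT⁴ = 5.670×10⁻⁸ × 2.21680×10⁻⁶ × (1921)⁴ = 1.71 W.

P ≈ 1.71 W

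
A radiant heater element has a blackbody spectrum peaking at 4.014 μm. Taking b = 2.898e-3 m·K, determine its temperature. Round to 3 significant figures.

Wien's law gives T = b/λ_max = (2.898×10⁻³ m·K)/(4.014×10⁻⁶ m) = 722 K.

T ≈ 722 K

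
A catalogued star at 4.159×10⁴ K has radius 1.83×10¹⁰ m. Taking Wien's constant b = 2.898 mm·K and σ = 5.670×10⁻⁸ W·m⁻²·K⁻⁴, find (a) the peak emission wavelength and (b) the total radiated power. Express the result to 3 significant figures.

λ_max ≈ 69.7 nm; P ≈ 7.14×10³² W

(a) λ_max = b/T = 2.898×10⁻³/4.159×10⁴ = 6.968×10⁻⁸ m = 69.7 nm.
Surface area A = 4πR² = 4π(1.83×10¹⁰ m)² = 4.20835×10²¹ m².
(b) P = σAT⁴ = 5.670×10⁻⁸×4.20835×10²¹×(4.159×10⁴)⁴ = 7.14×10³² W.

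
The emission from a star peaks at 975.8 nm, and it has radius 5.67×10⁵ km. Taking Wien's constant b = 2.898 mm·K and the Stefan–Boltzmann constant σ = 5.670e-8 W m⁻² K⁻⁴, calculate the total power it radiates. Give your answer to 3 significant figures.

Wien's law: T = b/λ_max = 2.898×10⁻³/9.758×10⁻⁷ = 2969.87 K.
Surface area A = 4πR² = 4π(5.67×10⁸ m)² = 4.03995×10¹⁸ m².
Then P = σAT⁴ = 5.670×10⁻⁸×4.03995×10¹⁸×(2969.87)⁴ = 1.78×10²⁵ W.

P ≈ 1.78×10²⁵ W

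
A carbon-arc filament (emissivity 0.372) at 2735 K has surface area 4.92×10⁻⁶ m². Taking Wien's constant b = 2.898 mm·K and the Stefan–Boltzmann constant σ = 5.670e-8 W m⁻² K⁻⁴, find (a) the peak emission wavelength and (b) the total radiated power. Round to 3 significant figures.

(a) λ_max = b/T = 2.898×10⁻³/2735 = 1.060×10⁻⁶ m = 1.06×10³ nm.
Area A = 4.92×10⁻⁶ m².
(b) P = εσAT⁴ = 0.372×5.670×10⁻⁸×4.92×10⁻⁶×(2735)⁴ = 5.81 W.

λ_max ≈ 1.06×10³ nm; P ≈ 5.81 W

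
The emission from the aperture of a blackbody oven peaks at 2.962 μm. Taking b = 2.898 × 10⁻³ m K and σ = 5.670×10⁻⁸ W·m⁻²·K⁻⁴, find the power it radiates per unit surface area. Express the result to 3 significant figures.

I ≈ 5.20×10⁴ W/m²

Wien's law: T = b/λ_max = 2.898×10⁻³/2.962×10⁻⁶ = 978.393 K.
Then I = σT⁴ = 5.670×10⁻⁸×(978.393)⁴ = 5.20×10⁴ W/m².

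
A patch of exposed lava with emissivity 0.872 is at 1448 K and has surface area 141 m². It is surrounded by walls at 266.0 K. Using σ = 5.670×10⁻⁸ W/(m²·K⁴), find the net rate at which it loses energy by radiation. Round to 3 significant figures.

Net loss ≈ 3.06×10⁷ W

Area A = 141 m².
Net radiated power P_net = εσA(T⁴ − T₀⁴) = 0.872×5.670×10⁻⁸×141×(1448⁴ − 266.0⁴).
T⁴ − T₀⁴ = 4.39617×10¹² − 5.00641×10⁹ = 4.39116×10¹² K⁴, so P_net = 3.06×10⁷ W.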